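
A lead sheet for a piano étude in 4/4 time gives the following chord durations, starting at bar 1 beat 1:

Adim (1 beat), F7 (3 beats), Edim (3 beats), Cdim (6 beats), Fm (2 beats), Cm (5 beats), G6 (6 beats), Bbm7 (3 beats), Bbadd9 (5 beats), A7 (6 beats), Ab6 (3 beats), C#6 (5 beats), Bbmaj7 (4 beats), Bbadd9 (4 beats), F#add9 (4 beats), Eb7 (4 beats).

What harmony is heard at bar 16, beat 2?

Beat 2 of bar 16 is beat (16−1)×4 + 2 = 62 overall.
Running totals: Adim ends at 1, F7 ends at 4, Edim ends at 7, Cdim ends at 13, Fm ends at 15, Cm ends at 20, G6 ends at 26, Bbm7 ends at 29, Bbadd9 ends at 34, A7 ends at 40, Ab6 ends at 43, C#6 ends at 48, Bbmaj7 ends at 52, Bbadd9 ends at 56, F#add9 ends at 60, Eb7 ends at 64.
Beat 62 falls within Eb7.

Eb7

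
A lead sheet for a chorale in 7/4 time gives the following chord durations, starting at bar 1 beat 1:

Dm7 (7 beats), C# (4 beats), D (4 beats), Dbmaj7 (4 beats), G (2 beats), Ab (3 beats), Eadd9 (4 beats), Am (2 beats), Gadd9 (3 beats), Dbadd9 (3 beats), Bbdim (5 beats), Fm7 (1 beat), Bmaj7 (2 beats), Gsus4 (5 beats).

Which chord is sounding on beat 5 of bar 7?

Gsus4

Beat 5 of bar 7 is beat (7−1)×7 + 5 = 47 overall.
Running totals: Dm7 ends at 7, C# ends at 11, D ends at 15, Dbmaj7 ends at 19, G ends at 21, Ab ends at 24, Eadd9 ends at 28, Am ends at 30, Gadd9 ends at 33, Dbadd9 ends at 36, Bbdim ends at 41, Fm7 ends at 42, Bmaj7 ends at 44, Gsus4 ends at 49.
Beat 47 falls within Gsus4.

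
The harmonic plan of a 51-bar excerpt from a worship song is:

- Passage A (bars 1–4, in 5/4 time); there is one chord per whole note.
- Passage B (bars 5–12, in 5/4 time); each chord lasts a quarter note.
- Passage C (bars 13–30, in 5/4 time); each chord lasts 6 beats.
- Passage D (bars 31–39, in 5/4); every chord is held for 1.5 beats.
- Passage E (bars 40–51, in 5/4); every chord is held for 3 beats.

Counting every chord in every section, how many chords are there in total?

110 chords

A: 4·5 = 20 beats, 20/4 = 5 chords.
B: 8·5 = 40 beats, 40/1 = 40 chords.
C: 18·5 = 90 beats, 90/6 = 15 chords.
D: 9·5 = 45 beats, 45/1.5 = 30 chords.
E: 12·5 = 60 beats, 60/3 = 20 chords.
Total: 5 + 40 + 15 + 30 + 20 = 110.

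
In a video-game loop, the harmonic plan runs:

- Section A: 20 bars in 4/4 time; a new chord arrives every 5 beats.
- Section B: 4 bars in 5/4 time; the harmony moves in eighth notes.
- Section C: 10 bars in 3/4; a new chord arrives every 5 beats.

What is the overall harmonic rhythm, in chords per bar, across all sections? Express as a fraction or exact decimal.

31/17 chords per bar

A: 20 × 4 = 80 beats ÷ 5 = 16 chords.
B: 4 × 5 = 20 beats ÷ 0.5 = 40 chords.
C: 10 × 3 = 30 beats ÷ 5 = 6 chords.
Overall: 62 chords over 34 bars → 62/34 = 31/17 chords per bar.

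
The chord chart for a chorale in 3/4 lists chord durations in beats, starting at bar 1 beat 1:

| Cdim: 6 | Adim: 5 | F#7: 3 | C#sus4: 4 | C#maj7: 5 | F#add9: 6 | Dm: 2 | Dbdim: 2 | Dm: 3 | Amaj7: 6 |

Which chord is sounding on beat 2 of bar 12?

Dm

Beat 2 of bar 12 is beat (12−1)×3 + 2 = 35 overall.
Running totals: Cdim ends at 6, Adim ends at 11, F#7 ends at 14, C#sus4 ends at 18, C#maj7 ends at 23, F#add9 ends at 29, Dm ends at 31, Dbdim ends at 33, Dm ends at 36.
Beat 35 falls within Dm.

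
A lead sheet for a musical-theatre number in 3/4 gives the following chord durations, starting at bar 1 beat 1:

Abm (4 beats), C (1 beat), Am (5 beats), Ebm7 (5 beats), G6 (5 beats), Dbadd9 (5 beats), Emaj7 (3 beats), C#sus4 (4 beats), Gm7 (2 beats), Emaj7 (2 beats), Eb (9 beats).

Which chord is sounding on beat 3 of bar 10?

Beat 3 of bar 10 is beat (10−1)×3 + 3 = 30 overall.
Running totals: Abm ends at 4, C ends at 5, Am ends at 10, Ebm7 ends at 15, G6 ends at 20, Dbadd9 ends at 25, Emaj7 ends at 28, C#sus4 ends at 32.
Beat 30 falls within C#sus4.

C#sus4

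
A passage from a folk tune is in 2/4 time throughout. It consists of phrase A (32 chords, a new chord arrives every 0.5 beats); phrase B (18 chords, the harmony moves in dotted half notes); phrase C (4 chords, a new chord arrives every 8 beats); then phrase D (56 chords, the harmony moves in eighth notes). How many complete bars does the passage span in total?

65 bars

A: 32 × 0.5 = 16 beats = 8 bars.
B: 18 × 3 = 54 beats = 27 bars.
C: 4 × 8 = 32 beats = 16 bars.
D: 56 × 0.5 = 28 beats = 14 bars.
Total: 8 + 27 + 16 + 14 = 65 bars.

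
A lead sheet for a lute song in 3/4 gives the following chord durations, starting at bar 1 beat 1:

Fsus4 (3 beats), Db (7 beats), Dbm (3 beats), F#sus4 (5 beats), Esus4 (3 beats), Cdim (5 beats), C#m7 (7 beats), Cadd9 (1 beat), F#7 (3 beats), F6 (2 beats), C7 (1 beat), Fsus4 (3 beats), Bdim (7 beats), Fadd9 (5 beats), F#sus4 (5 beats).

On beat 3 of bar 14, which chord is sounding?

Fsus4

Beat 3 of bar 14 is beat (14−1)×3 + 3 = 42 overall.
Running totals: Fsus4 ends at 3, Db ends at 10, Dbm ends at 13, F#sus4 ends at 18, Esus4 ends at 21, Cdim ends at 26, C#m7 ends at 33, Cadd9 ends at 34, F#7 ends at 37, F6 ends at 39, C7 ends at 40, Fsus4 ends at 43.
Beat 42 falls within Fsus4.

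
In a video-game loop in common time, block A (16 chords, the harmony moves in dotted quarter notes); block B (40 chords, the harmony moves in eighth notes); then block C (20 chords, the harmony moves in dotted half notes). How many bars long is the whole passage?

26 bars

A: 16 × 1.5 = 24 beats = 6 bars.
B: 40 × 0.5 = 20 beats = 5 bars.
C: 20 × 3 = 60 beats = 15 bars.
Total: 6 + 5 + 15 = 26 bars.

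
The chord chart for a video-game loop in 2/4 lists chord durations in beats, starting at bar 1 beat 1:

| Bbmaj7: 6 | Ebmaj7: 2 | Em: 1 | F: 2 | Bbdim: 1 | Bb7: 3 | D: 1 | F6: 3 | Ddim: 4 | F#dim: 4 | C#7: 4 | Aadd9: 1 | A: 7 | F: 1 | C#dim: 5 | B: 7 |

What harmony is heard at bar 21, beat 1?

Beat 1 of bar 21 is beat (21−1)×2 + 1 = 41 overall.
Running totals: Bbmaj7 ends at 6, Ebmaj7 ends at 8, Em ends at 9, F ends at 11, Bbdim ends at 12, Bb7 ends at 15, D ends at 16, F6 ends at 19, Ddim ends at 23, F#dim ends at 27, C#7 ends at 31, Aadd9 ends at 32, A ends at 39, F ends at 40, C#dim ends at 45.
Beat 41 falls within C#dim.

C#dim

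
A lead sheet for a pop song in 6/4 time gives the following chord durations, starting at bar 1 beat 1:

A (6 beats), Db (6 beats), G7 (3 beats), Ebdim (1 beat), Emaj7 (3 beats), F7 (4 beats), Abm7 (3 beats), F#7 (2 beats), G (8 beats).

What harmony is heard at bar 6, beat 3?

G

Beat 3 of bar 6 is beat (6−1)×6 + 3 = 33 overall.
Running totals: A ends at 6, Db ends at 12, G7 ends at 15, Ebdim ends at 16, Emaj7 ends at 19, F7 ends at 23, Abm7 ends at 26, F#7 ends at 28, G ends at 36.
Beat 33 falls within G.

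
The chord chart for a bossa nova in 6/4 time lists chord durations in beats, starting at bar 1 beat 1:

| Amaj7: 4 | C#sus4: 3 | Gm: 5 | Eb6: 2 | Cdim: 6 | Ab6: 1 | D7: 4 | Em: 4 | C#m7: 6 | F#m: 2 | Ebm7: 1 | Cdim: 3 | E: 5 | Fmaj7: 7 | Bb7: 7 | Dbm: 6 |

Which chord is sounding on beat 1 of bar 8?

Beat 1 of bar 8 is beat (8−1)×6 + 1 = 43 overall.
Running totals: Amaj7 ends at 4, C#sus4 ends at 7, Gm ends at 12, Eb6 ends at 14, Cdim ends at 20, Ab6 ends at 21, D7 ends at 25, Em ends at 29, C#m7 ends at 35, F#m ends at 37, Ebm7 ends at 38, Cdim ends at 41, E ends at 46.
Beat 43 falls within E.

E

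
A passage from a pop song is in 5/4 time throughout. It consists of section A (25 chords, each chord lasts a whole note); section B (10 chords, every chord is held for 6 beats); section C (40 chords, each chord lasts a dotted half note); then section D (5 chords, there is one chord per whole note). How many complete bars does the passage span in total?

A: 25 × 4 = 100 beats = 20 bars.
B: 10 × 6 = 60 beats = 12 bars.
C: 40 × 3 = 120 beats = 24 bars.
D: 5 × 4 = 20 beats = 4 bars.
Total: 20 + 12 + 24 + 4 = 60 bars.

60 bars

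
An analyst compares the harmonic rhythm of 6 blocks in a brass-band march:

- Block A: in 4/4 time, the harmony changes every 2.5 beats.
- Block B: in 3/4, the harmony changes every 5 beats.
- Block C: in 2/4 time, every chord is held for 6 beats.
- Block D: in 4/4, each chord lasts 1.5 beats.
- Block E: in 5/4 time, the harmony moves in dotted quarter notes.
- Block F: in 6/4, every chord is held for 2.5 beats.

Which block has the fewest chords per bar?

Block C

A: 4 beats/bar ÷ 2.5 beats/chord = 1.6 chords/bar.
B: 3 beats/bar ÷ 5 beats/chord = 0.6 chords/bar.
C: 2 beats/bar ÷ 6 beats/chord = 1/3 chords/bar.
D: 4 beats/bar ÷ 1.5 beats/chord = 8/3 chords/bar.
E: 5 beats/bar ÷ 1.5 beats/chord = 10/3 chords/bar.
F: 6 beats/bar ÷ 2.5 beats/chord = 2.4 chords/bar.
Slowest is C at 1/3 chords/bar.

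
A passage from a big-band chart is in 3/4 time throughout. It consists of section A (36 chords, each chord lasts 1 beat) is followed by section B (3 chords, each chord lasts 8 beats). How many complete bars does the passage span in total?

20 bars

A: 36 × 1 = 36 beats = 12 bars.
B: 3 × 8 = 24 beats = 8 bars.
Total: 12 + 8 = 20 bars.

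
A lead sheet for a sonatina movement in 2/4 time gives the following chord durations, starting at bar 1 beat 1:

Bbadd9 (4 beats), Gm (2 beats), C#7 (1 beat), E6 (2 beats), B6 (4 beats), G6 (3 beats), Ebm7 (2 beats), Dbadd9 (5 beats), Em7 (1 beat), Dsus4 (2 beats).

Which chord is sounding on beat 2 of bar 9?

Beat 2 of bar 9 is beat (9−1)×2 + 2 = 18 overall.
Running totals: Bbadd9 ends at 4, Gm ends at 6, C#7 ends at 7, E6 ends at 9, B6 ends at 13, G6 ends at 16, Ebm7 ends at 18.
Beat 18 falls within Ebm7.

Ebm7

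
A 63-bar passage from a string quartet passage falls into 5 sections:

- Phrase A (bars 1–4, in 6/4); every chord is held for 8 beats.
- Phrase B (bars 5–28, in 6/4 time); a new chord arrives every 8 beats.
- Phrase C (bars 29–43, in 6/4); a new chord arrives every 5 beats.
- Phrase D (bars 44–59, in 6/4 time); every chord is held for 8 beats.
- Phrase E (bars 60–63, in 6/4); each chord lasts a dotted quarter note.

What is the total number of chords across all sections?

A has 24 beats and chords last 8 each, so 3 chords.
B has 144 beats and chords last 8 each, so 18 chords.
C has 90 beats and chords last 5 each, so 18 chords.
D has 96 beats and chords last 8 each, so 12 chords.
E has 24 beats and chords last 1.5 each, so 16 chords.
Total: 3 + 18 + 18 + 12 + 16 = 67.

67 chords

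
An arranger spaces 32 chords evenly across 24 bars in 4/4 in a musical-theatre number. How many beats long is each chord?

24 bars × 4 beats/bar = 96 beats total.
96 beats ÷ 32 chords = 3 beats per chord.
(That is a dotted half note.)

3 beats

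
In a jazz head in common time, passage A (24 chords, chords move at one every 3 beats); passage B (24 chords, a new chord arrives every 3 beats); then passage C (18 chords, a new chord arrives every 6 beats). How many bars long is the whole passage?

63 bars

A: 24 × 3 = 72 beats = 18 bars.
B: 24 × 3 = 72 beats = 18 bars.
C: 18 × 6 = 108 beats = 27 bars.
Total: 18 + 18 + 27 = 63 bars.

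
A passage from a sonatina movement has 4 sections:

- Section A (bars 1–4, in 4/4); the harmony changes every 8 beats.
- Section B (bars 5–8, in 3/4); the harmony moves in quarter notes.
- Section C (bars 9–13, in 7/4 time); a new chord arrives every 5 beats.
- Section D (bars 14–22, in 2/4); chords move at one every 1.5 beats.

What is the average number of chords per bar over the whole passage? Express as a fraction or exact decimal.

1.5 chords per bar

A: 4 bars of 4 beats is 16 beats; at 8 beats each that's 2 chords.
B: 4 bars of 3 beats is 12 beats; at 1 beat each that's 12 chords.
C: 5 bars of 7 beats is 35 beats; at 5 beats each that's 7 chords.
D: 9 bars of 2 beats is 18 beats; at 1.5 beats each that's 12 chords.
Overall: 33 chords over 22 bars → 33/22 = 1.5 chords per bar.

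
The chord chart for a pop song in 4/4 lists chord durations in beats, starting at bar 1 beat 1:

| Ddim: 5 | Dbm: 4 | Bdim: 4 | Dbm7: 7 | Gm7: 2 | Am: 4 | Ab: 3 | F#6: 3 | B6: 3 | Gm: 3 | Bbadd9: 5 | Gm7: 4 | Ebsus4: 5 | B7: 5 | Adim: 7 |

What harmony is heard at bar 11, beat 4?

Gm7

Beat 4 of bar 11 is beat (11−1)×4 + 4 = 44 overall.
Running totals: Ddim ends at 5, Dbm ends at 9, Bdim ends at 13, Dbm7 ends at 20, Gm7 ends at 22, Am ends at 26, Ab ends at 29, F#6 ends at 32, B6 ends at 35, Gm ends at 38, Bbadd9 ends at 43, Gm7 ends at 47.
Beat 44 falls within Gm7.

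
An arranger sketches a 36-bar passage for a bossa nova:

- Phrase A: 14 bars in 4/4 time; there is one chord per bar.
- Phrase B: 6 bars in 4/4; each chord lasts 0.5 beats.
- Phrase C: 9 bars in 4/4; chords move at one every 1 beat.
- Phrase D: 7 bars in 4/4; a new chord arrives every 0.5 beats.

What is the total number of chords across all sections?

A has 56 beats and chords last 4 each, so 14 chords.
B has 24 beats and chords last 0.5 each, so 48 chords.
C has 36 beats and chords last 1 each, so 36 chords.
D has 28 beats and chords last 0.5 each, so 56 chords.
Total: 14 + 48 + 36 + 56 = 154.

154 chords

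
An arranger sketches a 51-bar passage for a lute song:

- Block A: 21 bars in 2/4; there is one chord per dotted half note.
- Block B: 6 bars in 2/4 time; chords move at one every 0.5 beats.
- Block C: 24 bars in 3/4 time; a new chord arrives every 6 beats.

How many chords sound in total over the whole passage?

50 chords

A has 42 beats and chords last 3 each, so 14 chords.
B has 12 beats and chords last 0.5 each, so 24 chords.
C has 72 beats and chords last 6 each, so 12 chords.
Total: 14 + 24 + 12 = 50.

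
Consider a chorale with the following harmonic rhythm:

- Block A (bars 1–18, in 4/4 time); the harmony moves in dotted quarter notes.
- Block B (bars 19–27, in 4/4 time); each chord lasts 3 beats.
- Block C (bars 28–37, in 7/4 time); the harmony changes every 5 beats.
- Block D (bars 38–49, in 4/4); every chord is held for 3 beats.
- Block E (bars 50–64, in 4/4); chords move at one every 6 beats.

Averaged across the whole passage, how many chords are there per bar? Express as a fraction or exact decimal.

25/16 chords per bar

A: 18 × 4 = 72 beats ÷ 1.5 = 48 chords.
B: 9 × 4 = 36 beats ÷ 3 = 12 chords.
C: 10 × 7 = 70 beats ÷ 5 = 14 chords.
D: 12 × 4 = 48 beats ÷ 3 = 16 chords.
E: 15 × 4 = 60 beats ÷ 6 = 10 chords.
Overall: 100 chords over 64 bars → 100/64 = 25/16 chords per bar.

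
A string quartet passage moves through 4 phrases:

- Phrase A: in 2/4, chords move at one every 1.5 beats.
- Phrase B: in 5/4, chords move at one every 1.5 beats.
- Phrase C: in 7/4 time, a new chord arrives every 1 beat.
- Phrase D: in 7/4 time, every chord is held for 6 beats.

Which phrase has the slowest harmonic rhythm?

Phrase D

A: 2 beats/bar ÷ 1.5 beats/chord = 4/3 chords/bar.
B: 5 beats/bar ÷ 1.5 beats/chord = 10/3 chords/bar.
C: 7 beats/bar ÷ 1 beat/chord = 7 chords/bar.
D: 7 beats/bar ÷ 6 beats/chord = 7/6 chords/bar.
Slowest is D at 7/6 chords/bar.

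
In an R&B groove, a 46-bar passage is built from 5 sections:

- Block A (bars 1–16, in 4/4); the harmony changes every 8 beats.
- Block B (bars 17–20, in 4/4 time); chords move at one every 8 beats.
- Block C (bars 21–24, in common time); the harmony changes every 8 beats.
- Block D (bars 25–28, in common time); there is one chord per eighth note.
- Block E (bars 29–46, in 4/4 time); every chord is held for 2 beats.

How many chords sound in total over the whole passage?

A: 16·4 = 64 beats, 64/8 = 8 chords.
B: 4·4 = 16 beats, 16/8 = 2 chords.
C: 4·4 = 16 beats, 16/8 = 2 chords.
D: 4·4 = 16 beats, 16/0.5 = 32 chords.
E: 18·4 = 72 beats, 72/2 = 36 chords.
Total: 8 + 2 + 2 + 32 + 36 = 80.

80 chords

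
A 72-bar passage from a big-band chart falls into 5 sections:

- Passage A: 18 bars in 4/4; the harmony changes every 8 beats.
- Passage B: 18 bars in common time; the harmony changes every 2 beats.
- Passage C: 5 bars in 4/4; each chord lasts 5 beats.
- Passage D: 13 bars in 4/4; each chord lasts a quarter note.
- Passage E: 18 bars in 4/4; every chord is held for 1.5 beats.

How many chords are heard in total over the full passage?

149 chords

A: 18 bars × 4 beats = 72 beats; 8 beats/chord → 9 chords.
B: 18 bars × 4 beats = 72 beats; 2 beats/chord → 36 chords.
C: 5 bars × 4 beats = 20 beats; 5 beats/chord → 4 chords.
D: 13 bars × 4 beats = 52 beats; 1 beat/chord → 52 chords.
E: 18 bars × 4 beats = 72 beats; 1.5 beats/chord → 48 chords.
Total: 9 + 36 + 4 + 52 + 48 = 149.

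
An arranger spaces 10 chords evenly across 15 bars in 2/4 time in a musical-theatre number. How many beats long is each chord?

15 bars × 2 beats/bar = 30 beats total.
30 beats ÷ 10 chords = 3 beats per chord.
(That is a dotted half note.)

3 beats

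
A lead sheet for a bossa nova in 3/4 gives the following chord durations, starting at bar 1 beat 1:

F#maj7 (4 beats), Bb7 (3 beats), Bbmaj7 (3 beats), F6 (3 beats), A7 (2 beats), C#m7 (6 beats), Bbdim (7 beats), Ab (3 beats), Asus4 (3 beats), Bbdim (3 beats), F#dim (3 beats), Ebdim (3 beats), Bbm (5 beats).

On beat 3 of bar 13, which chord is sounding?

F#dim

Beat 3 of bar 13 is beat (13−1)×3 + 3 = 39 overall.
Running totals: F#maj7 ends at 4, Bb7 ends at 7, Bbmaj7 ends at 10, F6 ends at 13, A7 ends at 15, C#m7 ends at 21, Bbdim ends at 28, Ab ends at 31, Asus4 ends at 34, Bbdim ends at 37, F#dim ends at 40.
Beat 39 falls within F#dim.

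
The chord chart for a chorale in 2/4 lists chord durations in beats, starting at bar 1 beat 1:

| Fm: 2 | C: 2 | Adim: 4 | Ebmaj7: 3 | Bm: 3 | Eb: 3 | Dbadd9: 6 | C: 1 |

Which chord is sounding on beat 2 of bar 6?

Beat 2 of bar 6 is beat (6−1)×2 + 2 = 12 overall.
Running totals: Fm ends at 2, C ends at 4, Adim ends at 8, Ebmaj7 ends at 11, Bm ends at 14.
Beat 12 falls within Bm.

Bm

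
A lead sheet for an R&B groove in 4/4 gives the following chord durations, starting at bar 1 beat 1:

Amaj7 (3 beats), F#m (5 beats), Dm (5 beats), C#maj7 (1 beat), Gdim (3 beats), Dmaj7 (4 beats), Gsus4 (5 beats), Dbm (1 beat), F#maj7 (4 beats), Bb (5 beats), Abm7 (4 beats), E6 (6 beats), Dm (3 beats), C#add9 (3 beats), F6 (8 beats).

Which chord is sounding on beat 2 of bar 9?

Bb

Beat 2 of bar 9 is beat (9−1)×4 + 2 = 34 overall.
Running totals: Amaj7 ends at 3, F#m ends at 8, Dm ends at 13, C#maj7 ends at 14, Gdim ends at 17, Dmaj7 ends at 21, Gsus4 ends at 26, Dbm ends at 27, F#maj7 ends at 31, Bb ends at 36.
Beat 34 falls within Bb.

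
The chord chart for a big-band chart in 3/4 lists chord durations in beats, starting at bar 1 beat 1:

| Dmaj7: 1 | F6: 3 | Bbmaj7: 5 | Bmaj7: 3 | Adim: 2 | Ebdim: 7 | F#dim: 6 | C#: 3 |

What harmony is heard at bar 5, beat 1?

Beat 1 of bar 5 is beat (5−1)×3 + 1 = 13 overall.
Running totals: Dmaj7 ends at 1, F6 ends at 4, Bbmaj7 ends at 9, Bmaj7 ends at 12, Adim ends at 14.
Beat 13 falls within Adim.

Adim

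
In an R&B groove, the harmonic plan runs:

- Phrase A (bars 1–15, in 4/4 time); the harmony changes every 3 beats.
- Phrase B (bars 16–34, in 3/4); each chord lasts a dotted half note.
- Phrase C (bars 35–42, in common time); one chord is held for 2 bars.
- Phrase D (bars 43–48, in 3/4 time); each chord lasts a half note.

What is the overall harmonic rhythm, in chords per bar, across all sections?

13/12 chords per bar

A: 15 × 4 = 60 beats ÷ 3 = 20 chords.
B: 19 × 3 = 57 beats ÷ 3 = 19 chords.
C: 8 × 4 = 32 beats ÷ 8 = 4 chords.
D: 6 × 3 = 18 beats ÷ 2 = 9 chords.
Overall: 52 chords over 48 bars → 52/48 = 13/12 chords per bar.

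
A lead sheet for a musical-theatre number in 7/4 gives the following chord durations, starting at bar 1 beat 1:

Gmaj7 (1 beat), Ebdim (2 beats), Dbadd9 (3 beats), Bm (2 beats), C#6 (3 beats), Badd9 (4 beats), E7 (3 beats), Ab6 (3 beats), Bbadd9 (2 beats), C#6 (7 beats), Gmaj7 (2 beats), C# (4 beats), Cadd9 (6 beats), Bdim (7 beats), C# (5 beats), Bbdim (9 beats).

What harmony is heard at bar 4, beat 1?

Beat 1 of bar 4 is beat (4−1)×7 + 1 = 22 overall.
Running totals: Gmaj7 ends at 1, Ebdim ends at 3, Dbadd9 ends at 6, Bm ends at 8, C#6 ends at 11, Badd9 ends at 15, E7 ends at 18, Ab6 ends at 21, Bbadd9 ends at 23.
Beat 22 falls within Bbadd9.

Bbadd9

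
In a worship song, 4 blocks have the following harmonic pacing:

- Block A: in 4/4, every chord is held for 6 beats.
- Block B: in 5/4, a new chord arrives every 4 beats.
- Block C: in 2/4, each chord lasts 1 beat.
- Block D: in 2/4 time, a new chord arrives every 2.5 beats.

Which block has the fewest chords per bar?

A: 4 beats/bar ÷ 6 beats/chord = 2/3 chords/bar.
B: 5 beats/bar ÷ 4 beats/chord = 1.25 chords/bar.
C: 2 beats/bar ÷ 1 beat/chord = 2 chords/bar.
D: 2 beats/bar ÷ 2.5 beats/chord = 0.8 chords/bar.
Slowest is A at 2/3 chords/bar.

Block A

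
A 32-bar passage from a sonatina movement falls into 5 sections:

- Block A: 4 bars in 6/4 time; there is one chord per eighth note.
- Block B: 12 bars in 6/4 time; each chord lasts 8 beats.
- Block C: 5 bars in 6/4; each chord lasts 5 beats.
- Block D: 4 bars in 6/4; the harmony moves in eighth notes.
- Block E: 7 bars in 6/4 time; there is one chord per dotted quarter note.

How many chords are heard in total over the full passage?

139 chords

A has 24 beats and chords last 0.5 each, so 48 chords.
B has 72 beats and chords last 8 each, so 9 chords.
C has 30 beats and chords last 5 each, so 6 chords.
D has 24 beats and chords last 0.5 each, so 48 chords.
E has 42 beats and chords last 1.5 each, so 28 chords.
Total: 48 + 9 + 6 + 48 + 28 = 139.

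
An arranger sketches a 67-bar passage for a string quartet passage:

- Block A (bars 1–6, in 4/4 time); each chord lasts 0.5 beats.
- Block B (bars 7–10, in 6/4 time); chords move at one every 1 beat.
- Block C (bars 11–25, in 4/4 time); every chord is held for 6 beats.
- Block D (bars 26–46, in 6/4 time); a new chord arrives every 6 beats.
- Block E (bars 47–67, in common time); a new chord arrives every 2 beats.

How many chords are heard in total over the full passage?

145 chords

A has 24 beats and chords last 0.5 each, so 48 chords.
B has 24 beats and chords last 1 each, so 24 chords.
C has 60 beats and chords last 6 each, so 10 chords.
D has 126 beats and chords last 6 each, so 21 chords.
E has 84 beats and chords last 2 each, so 42 chords.
Total: 48 + 24 + 10 + 21 + 42 = 145.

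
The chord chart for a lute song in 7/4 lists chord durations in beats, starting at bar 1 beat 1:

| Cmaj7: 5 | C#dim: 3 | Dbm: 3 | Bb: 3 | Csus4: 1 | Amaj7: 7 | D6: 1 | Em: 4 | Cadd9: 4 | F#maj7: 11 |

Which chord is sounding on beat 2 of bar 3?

Amaj7

Beat 2 of bar 3 is beat (3−1)×7 + 2 = 16 overall.
Running totals: Cmaj7 ends at 5, C#dim ends at 8, Dbm ends at 11, Bb ends at 14, Csus4 ends at 15, Amaj7 ends at 22.
Beat 16 falls within Amaj7.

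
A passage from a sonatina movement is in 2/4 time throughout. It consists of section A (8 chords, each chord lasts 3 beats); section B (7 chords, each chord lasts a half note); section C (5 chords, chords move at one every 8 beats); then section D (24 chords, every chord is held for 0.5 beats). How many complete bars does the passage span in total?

45 bars

A: 8 × 3 = 24 beats = 12 bars.
B: 7 × 2 = 14 beats = 7 bars.
C: 5 × 8 = 40 beats = 20 bars.
D: 24 × 0.5 = 12 beats = 6 bars.
Total: 12 + 7 + 20 + 6 = 45 bars.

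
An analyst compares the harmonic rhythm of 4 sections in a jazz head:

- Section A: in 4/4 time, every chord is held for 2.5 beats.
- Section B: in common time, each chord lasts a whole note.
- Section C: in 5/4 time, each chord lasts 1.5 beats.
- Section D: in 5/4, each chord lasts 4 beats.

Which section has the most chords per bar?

A: each chord is 2.5 beats in 4/4, so 1.6 per bar.
B: each chord is 4 beats in 4/4, so 1 per bar.
C: each chord is 1.5 beats in 5/4, so 10/3 per bar.
D: each chord is 4 beats in 5/4, so 1.25 per bar.
Fastest is C at 10/3 chords/bar.

Section C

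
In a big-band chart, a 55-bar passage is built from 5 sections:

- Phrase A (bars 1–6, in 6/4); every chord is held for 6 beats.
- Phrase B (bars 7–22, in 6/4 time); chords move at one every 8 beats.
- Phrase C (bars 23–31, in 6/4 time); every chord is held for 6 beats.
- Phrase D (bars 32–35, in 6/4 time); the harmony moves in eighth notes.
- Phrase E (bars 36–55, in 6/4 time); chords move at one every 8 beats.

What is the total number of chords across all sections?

90 chords

A has 36 beats and chords last 6 each, so 6 chords.
B has 96 beats and chords last 8 each, so 12 chords.
C has 54 beats and chords last 6 each, so 9 chords.
D has 24 beats and chords last 0.5 each, so 48 chords.
E has 120 beats and chords last 8 each, so 15 chords.
Total: 6 + 12 + 9 + 48 + 15 = 90.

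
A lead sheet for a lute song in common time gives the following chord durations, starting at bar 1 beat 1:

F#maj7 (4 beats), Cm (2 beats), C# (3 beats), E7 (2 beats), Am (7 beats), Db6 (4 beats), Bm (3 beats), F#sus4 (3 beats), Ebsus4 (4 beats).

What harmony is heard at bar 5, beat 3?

Db6

Beat 3 of bar 5 is beat (5−1)×4 + 3 = 19 overall.
Running totals: F#maj7 ends at 4, Cm ends at 6, C# ends at 9, E7 ends at 11, Am ends at 18, Db6 ends at 22.
Beat 19 falls within Db6.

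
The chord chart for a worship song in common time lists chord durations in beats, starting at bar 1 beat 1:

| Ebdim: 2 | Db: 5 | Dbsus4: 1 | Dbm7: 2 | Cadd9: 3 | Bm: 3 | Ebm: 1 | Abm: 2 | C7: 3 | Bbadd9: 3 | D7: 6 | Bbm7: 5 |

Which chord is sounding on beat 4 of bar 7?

Beat 4 of bar 7 is beat (7−1)×4 + 4 = 28 overall.
Running totals: Ebdim ends at 2, Db ends at 7, Dbsus4 ends at 8, Dbm7 ends at 10, Cadd9 ends at 13, Bm ends at 16, Ebm ends at 17, Abm ends at 19, C7 ends at 22, Bbadd9 ends at 25, D7 ends at 31.
Beat 28 falls within D7.

D7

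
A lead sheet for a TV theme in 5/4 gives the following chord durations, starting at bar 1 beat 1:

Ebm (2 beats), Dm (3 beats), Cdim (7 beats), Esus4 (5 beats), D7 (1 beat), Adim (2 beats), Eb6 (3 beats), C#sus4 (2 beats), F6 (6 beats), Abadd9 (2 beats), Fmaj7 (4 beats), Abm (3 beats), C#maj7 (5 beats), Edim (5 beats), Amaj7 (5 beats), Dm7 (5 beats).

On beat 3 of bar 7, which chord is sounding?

Abadd9

Beat 3 of bar 7 is beat (7−1)×5 + 3 = 33 overall.
Running totals: Ebm ends at 2, Dm ends at 5, Cdim ends at 12, Esus4 ends at 17, D7 ends at 18, Adim ends at 20, Eb6 ends at 23, C#sus4 ends at 25, F6 ends at 31, Abadd9 ends at 33.
Beat 33 falls within Abadd9.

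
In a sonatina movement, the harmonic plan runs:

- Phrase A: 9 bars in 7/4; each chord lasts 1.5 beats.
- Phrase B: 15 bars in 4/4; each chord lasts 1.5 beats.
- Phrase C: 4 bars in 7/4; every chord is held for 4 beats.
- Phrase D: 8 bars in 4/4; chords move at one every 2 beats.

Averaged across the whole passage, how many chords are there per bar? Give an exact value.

35/12 chords per bar

A: 9 × 7 = 63 beats ÷ 1.5 = 42 chords.
B: 15 × 4 = 60 beats ÷ 1.5 = 40 chords.
C: 4 × 7 = 28 beats ÷ 4 = 7 chords.
D: 8 × 4 = 32 beats ÷ 2 = 16 chords.
Overall: 105 chords over 36 bars → 105/36 = 35/12 chords per bar.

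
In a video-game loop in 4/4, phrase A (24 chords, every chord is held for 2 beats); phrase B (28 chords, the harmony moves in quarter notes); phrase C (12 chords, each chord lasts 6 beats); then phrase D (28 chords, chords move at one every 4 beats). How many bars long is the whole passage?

65 bars

A: 24 × 2 = 48 beats = 12 bars.
B: 28 × 1 = 28 beats = 7 bars.
C: 12 × 6 = 72 beats = 18 bars.
D: 28 × 4 = 112 beats = 28 bars.
Total: 12 + 7 + 18 + 28 = 65 bars.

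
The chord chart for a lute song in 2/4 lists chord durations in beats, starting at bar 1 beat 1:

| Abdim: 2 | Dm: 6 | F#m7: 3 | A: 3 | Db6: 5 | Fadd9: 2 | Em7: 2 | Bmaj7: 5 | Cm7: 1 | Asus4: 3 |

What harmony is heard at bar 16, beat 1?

Asus4

Beat 1 of bar 16 is beat (16−1)×2 + 1 = 31 overall.
Running totals: Abdim ends at 2, Dm ends at 8, F#m7 ends at 11, A ends at 14, Db6 ends at 19, Fadd9 ends at 21, Em7 ends at 23, Bmaj7 ends at 28, Cm7 ends at 29, Asus4 ends at 32.
Beat 31 falls within Asus4.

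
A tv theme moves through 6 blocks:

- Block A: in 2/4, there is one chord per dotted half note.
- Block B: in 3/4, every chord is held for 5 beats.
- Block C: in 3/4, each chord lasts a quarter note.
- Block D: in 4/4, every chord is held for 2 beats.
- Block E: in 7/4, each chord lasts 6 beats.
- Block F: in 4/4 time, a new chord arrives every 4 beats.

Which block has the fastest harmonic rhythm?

Block C

A: 2/3 = 2/3 chords/bar.
B: 3/5 = 0.6 chords/bar.
C: 3/1 = 3 chords/bar.
D: 4/2 = 2 chords/bar.
E: 7/6 = 7/6 chords/bar.
F: 4/4 = 1 chord/bar.
Fastest is C at 3 chords/bar.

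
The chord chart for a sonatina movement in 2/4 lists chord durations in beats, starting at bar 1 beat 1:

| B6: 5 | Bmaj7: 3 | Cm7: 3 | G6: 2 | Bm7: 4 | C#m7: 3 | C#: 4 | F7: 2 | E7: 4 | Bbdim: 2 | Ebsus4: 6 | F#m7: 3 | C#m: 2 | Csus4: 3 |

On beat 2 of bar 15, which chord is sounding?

Beat 2 of bar 15 is beat (15−1)×2 + 2 = 30 overall.
Running totals: B6 ends at 5, Bmaj7 ends at 8, Cm7 ends at 11, G6 ends at 13, Bm7 ends at 17, C#m7 ends at 20, C# ends at 24, F7 ends at 26, E7 ends at 30.
Beat 30 falls within E7.

E7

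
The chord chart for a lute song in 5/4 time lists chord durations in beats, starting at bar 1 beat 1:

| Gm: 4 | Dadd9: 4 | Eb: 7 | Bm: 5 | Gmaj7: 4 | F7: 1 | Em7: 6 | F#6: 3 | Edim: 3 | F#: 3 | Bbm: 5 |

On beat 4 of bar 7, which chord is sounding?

Beat 4 of bar 7 is beat (7−1)×5 + 4 = 34 overall.
Running totals: Gm ends at 4, Dadd9 ends at 8, Eb ends at 15, Bm ends at 20, Gmaj7 ends at 24, F7 ends at 25, Em7 ends at 31, F#6 ends at 34.
Beat 34 falls within F#6.

F#6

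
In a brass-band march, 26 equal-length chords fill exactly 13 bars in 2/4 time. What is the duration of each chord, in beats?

1 beat

13 bars × 2 beats/bar = 26 beats total.
26 beats ÷ 26 chords = 1 beats per chord.
(That is a quarter note.)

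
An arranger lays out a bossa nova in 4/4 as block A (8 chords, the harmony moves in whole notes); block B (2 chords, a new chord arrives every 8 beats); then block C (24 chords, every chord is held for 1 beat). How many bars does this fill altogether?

A: 8 × 4 = 32 beats = 8 bars.
B: 2 × 8 = 16 beats = 4 bars.
C: 24 × 1 = 24 beats = 6 bars.
Total: 8 + 4 + 6 = 18 bars.

18 bars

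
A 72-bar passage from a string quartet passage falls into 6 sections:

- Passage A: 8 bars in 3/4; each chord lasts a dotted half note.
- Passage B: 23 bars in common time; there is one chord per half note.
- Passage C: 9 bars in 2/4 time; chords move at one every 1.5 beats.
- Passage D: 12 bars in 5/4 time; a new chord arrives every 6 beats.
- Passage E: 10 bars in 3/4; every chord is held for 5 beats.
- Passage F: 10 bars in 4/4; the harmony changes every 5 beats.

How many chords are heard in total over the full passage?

90 chords

A: 8·3 = 24 beats, 24/3 = 8 chords.
B: 23·4 = 92 beats, 92/2 = 46 chords.
C: 9·2 = 18 beats, 18/1.5 = 12 chords.
D: 12·5 = 60 beats, 60/6 = 10 chords.
E: 10·3 = 30 beats, 30/5 = 6 chords.
F: 10·4 = 40 beats, 40/5 = 8 chords.
Total: 8 + 46 + 12 + 10 + 6 + 8 = 90.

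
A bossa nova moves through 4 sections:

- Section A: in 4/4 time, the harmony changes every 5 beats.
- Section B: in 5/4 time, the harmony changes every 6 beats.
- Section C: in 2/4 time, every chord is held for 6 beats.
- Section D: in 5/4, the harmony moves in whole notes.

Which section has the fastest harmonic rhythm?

Section D

A: each chord is 5 beats in 4/4, so 0.8 per bar.
B: each chord is 6 beats in 5/4, so 5/6 per bar.
C: each chord is 6 beats in 2/4, so 1/3 per bar.
D: each chord is 4 beats in 5/4, so 1.25 per bar.
Fastest is D at 1.25 chords/bar.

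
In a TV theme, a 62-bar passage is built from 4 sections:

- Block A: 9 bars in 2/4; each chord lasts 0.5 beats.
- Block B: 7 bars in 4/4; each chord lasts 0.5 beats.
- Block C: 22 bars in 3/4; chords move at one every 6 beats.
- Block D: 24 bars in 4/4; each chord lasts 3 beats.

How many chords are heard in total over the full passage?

135 chords

A: 9 bars × 2 beats = 18 beats; 0.5 beats/chord → 36 chords.
B: 7 bars × 4 beats = 28 beats; 0.5 beats/chord → 56 chords.
C: 22 bars × 3 beats = 66 beats; 6 beats/chord → 11 chords.
D: 24 bars × 4 beats = 96 beats; 3 beats/chord → 32 chords.
Total: 36 + 56 + 11 + 32 = 135.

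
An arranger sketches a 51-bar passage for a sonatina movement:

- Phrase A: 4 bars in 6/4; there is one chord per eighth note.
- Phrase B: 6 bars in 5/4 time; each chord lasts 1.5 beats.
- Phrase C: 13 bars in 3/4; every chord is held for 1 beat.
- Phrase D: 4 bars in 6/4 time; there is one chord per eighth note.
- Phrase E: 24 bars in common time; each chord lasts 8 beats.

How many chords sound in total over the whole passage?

A: 4 bars × 6 beats = 24 beats; 0.5 beats/chord → 48 chords.
B: 6 bars × 5 beats = 30 beats; 1.5 beats/chord → 20 chords.
C: 13 bars × 3 beats = 39 beats; 1 beat/chord → 39 chords.
D: 4 bars × 6 beats = 24 beats; 0.5 beats/chord → 48 chords.
E: 24 bars × 4 beats = 96 beats; 8 beats/chord → 12 chords.
Total: 48 + 20 + 39 + 48 + 12 = 167.

167 chords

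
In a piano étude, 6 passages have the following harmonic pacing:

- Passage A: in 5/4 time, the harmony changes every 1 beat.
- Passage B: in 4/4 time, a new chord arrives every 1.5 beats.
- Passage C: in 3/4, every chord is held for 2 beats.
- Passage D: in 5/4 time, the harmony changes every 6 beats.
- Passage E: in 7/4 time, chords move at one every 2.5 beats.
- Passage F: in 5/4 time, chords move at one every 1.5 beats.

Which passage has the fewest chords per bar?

Passage D

A: 5 beats/bar ÷ 1 beat/chord = 5 chords/bar.
B: 4 beats/bar ÷ 1.5 beats/chord = 8/3 chords/bar.
C: 3 beats/bar ÷ 2 beats/chord = 1.5 chords/bar.
D: 5 beats/bar ÷ 6 beats/chord = 5/6 chords/bar.
E: 7 beats/bar ÷ 2.5 beats/chord = 2.8 chords/bar.
F: 5 beats/bar ÷ 1.5 beats/chord = 10/3 chords/bar.
Slowest is D at 5/6 chords/bar.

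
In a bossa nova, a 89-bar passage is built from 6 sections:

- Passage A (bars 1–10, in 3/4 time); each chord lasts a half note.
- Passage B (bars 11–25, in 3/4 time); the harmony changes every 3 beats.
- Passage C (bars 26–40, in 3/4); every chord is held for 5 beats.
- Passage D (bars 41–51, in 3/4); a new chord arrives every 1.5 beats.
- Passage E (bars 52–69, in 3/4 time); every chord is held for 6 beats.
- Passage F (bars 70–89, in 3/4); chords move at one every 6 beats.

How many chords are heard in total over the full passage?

A: 10 bars × 3 beats = 30 beats; 2 beats/chord → 15 chords.
B: 15 bars × 3 beats = 45 beats; 3 beats/chord → 15 chords.
C: 15 bars × 3 beats = 45 beats; 5 beats/chord → 9 chords.
D: 11 bars × 3 beats = 33 beats; 1.5 beats/chord → 22 chords.
E: 18 bars × 3 beats = 54 beats; 6 beats/chord → 9 chords.
F: 20 bars × 3 beats = 60 beats; 6 beats/chord → 10 chords.
Total: 15 + 15 + 9 + 22 + 9 + 10 = 80.

80 chords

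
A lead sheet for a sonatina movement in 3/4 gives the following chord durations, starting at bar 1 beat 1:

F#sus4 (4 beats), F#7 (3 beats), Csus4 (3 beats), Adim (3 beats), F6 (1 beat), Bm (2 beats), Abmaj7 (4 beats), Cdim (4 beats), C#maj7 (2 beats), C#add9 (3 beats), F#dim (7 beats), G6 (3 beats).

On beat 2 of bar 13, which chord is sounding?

G6

Beat 2 of bar 13 is beat (13−1)×3 + 2 = 38 overall.
Running totals: F#sus4 ends at 4, F#7 ends at 7, Csus4 ends at 10, Adim ends at 13, F6 ends at 14, Bm ends at 16, Abmaj7 ends at 20, Cdim ends at 24, C#maj7 ends at 26, C#add9 ends at 29, F#dim ends at 36, G6 ends at 39.
Beat 38 falls within G6.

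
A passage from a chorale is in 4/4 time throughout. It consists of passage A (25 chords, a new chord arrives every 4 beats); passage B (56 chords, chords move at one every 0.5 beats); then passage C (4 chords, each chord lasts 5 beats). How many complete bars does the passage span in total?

A: 25 × 4 = 100 beats = 25 bars.
B: 56 × 0.5 = 28 beats = 7 bars.
C: 4 × 5 = 20 beats = 5 bars.
Total: 25 + 7 + 5 = 37 bars.

37 bars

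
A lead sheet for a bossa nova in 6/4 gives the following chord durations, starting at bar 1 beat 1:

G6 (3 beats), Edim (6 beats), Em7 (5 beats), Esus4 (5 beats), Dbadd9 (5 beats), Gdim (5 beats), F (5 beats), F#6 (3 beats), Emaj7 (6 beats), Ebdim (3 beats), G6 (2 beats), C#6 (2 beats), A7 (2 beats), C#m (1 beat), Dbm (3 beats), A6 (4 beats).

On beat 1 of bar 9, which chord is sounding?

C#6

Beat 1 of bar 9 is beat (9−1)×6 + 1 = 49 overall.
Running totals: G6 ends at 3, Edim ends at 9, Em7 ends at 14, Esus4 ends at 19, Dbadd9 ends at 24, Gdim ends at 29, F ends at 34, F#6 ends at 37, Emaj7 ends at 43, Ebdim ends at 46, G6 ends at 48, C#6 ends at 50.
Beat 49 falls within C#6.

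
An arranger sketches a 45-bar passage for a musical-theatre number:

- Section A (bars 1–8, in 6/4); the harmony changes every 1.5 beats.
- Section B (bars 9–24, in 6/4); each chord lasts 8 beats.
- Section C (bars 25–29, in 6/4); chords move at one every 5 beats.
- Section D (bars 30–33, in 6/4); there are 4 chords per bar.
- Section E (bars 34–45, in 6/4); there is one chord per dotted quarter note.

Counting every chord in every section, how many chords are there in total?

A: 8·6 = 48 beats, 48/1.5 = 32 chords.
B: 16·6 = 96 beats, 96/8 = 12 chords.
C: 5·6 = 30 beats, 30/5 = 6 chords.
D: 4·6 = 24 beats, 24/1.5 = 16 chords.
E: 12·6 = 72 beats, 72/1.5 = 48 chords.
Total: 32 + 12 + 6 + 16 + 48 = 114.

114 chords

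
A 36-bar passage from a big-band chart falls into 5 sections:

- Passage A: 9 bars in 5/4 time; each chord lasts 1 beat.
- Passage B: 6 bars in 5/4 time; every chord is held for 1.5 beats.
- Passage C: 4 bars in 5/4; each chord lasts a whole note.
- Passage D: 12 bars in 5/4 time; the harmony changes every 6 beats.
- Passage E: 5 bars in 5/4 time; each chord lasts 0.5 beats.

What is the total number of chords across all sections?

A: 9·5 = 45 beats, 45/1 = 45 chords.
B: 6·5 = 30 beats, 30/1.5 = 20 chords.
C: 4·5 = 20 beats, 20/4 = 5 chords.
D: 12·5 = 60 beats, 60/6 = 10 chords.
E: 5·5 = 25 beats, 25/0.5 = 50 chords.
Total: 45 + 20 + 5 + 10 + 50 = 130.

130 chords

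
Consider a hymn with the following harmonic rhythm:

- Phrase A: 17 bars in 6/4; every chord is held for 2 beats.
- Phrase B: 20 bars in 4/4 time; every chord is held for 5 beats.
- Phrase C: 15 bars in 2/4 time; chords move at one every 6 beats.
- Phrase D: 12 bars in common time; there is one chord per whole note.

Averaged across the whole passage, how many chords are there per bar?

A: 17 × 6 = 102 beats ÷ 2 = 51 chords.
B: 20 × 4 = 80 beats ÷ 5 = 16 chords.
C: 15 × 2 = 30 beats ÷ 6 = 5 chords.
D: 12 × 4 = 48 beats ÷ 4 = 12 chords.
Overall: 84 chords over 64 bars → 84/64 = 21/16 chords per bar.

21/16 chords per bar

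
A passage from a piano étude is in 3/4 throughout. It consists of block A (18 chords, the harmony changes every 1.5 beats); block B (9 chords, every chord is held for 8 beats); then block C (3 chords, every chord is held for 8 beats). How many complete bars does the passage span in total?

A: 18 × 1.5 = 27 beats = 9 bars.
B: 9 × 8 = 72 beats = 24 bars.
C: 3 × 8 = 24 beats = 8 bars.
Total: 9 + 24 + 8 = 41 bars.

41 bars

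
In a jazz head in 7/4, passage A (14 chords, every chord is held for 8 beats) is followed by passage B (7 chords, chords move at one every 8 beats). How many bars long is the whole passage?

A: 14 × 8 = 112 beats = 16 bars.
B: 7 × 8 = 56 beats = 8 bars.
Total: 16 + 8 = 24 bars.

24 bars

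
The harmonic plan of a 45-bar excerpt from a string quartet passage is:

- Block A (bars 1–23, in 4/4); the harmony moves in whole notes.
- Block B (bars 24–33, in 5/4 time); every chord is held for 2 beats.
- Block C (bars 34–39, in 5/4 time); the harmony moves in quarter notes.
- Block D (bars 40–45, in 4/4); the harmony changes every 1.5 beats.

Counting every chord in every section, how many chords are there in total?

A: 23·4 = 92 beats, 92/4 = 23 chords.
B: 10·5 = 50 beats, 50/2 = 25 chords.
C: 6·5 = 30 beats, 30/1 = 30 chords.
D: 6·4 = 24 beats, 24/1.5 = 16 chords.
Total: 23 + 25 + 30 + 16 = 94.

94 chords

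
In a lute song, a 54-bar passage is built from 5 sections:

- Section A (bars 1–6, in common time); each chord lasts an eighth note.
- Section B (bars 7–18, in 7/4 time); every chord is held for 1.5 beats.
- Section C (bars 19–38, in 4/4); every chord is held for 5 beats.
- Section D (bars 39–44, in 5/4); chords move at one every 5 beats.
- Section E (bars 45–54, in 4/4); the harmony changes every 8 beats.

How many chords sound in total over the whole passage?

A has 24 beats and chords last 0.5 each, so 48 chords.
B has 84 beats and chords last 1.5 each, so 56 chords.
C has 80 beats and chords last 5 each, so 16 chords.
D has 30 beats and chords last 5 each, so 6 chords.
E has 40 beats and chords last 8 each, so 5 chords.
Total: 48 + 56 + 16 + 6 + 5 = 131.

131 chords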